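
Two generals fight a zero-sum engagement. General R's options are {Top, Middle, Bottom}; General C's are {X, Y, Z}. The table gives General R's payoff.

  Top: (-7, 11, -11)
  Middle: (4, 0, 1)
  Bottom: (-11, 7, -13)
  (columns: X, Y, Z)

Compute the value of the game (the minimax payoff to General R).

Row minima: Top → -11, Middle → 0, Bottom → -13; maximin = 0.
Column maxima: X → 4, Y → 11, Z → 1; minimax = 1.
0 ≠ 1, so there is no saddle point; optimal play is mixed.
Bottom is strictly dominated by Top, so General R never plays it.
X is strictly dominated by Z (it gives General R strictly more in every row), so General C never plays it.
On the remaining 2×2 (Top, Middle vs Y, Z):
Let General R play Top with probability p. Expected payoff against Y: 11p + 0(1−p) = 11p; against Z: (-11)p + 1(1−p) = −12p + 1.
Setting these equal: 11p = −12p + 1 ⇒ 23p = 1 ⇒ p = 1/23, and the value is (11)·(1/23) = 11/23.
For General C: with q = P(Y), equating Top's and Middle's payoffs gives 22q − 11 = −q + 1 ⇒ q = 12/23.

11/23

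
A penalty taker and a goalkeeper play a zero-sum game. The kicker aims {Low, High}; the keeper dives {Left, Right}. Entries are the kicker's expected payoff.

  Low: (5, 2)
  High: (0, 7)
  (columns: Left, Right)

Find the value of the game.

Row minima: Low → 2, High → 0; maximin = 2.
Column maxima: Left → 5, Right → 7; minimax = 5.
2 ≠ 5, so there is no saddle point; optimal play is mixed.
Let the kicker play Low with probability p. Expected payoff against Left: 5p + 0(1−p) = 5p; against Right: 2p + 7(1−p) = −5p + 7.
Setting these equal: 5p = −5p + 7 ⇒ 10p = 7 ⇒ p = 7/10, and the value is (5)·(7/10) = 7/2.
For the keeper: with q = P(Left), equating Low's and High's payoffs gives 3q + 2 = −7q + 7 ⇒ q = 1/2.

7/2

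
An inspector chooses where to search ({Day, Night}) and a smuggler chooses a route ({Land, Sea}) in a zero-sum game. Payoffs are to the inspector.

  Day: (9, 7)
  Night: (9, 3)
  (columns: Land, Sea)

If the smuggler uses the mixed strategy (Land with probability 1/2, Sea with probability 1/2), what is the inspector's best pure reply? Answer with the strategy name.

Expected payoff of Day: (1/2)·9 + (1/2)·7 = 8.
Expected payoff of Night: (1/2)·9 + (1/2)·3 = 6.
The largest is 8, so the inspector's best response is Day.

Day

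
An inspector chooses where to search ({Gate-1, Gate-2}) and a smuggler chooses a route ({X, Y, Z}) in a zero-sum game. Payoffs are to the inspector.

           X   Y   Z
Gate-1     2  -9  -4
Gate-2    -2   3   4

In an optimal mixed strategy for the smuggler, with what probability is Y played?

1/4

Row minima: Gate-1 → -9, Gate-2 → -2; maximin = -2.
Column maxima: X → 2, Y → 3, Z → 4; minimax = 2.
-2 ≠ 2, so there is no saddle point; optimal play is mixed.
Z is strictly dominated by Y (it gives the inspector strictly more in every row), so the smuggler never plays it.
On the remaining 2×2 (Gate-1, Gate-2 vs X, Y):
Let the inspector play Gate-1 with probability p. Expected payoff against X: 2p + (-2)(1−p) = 4p − 2; against Y: (-9)p + 3(1−p) = −12p + 3.
Setting these equal: 4p − 2 = −12p + 3 ⇒ 16p = 5 ⇒ p = 5/16, and the value is (4)·(5/16) − 2 = -3/4.
For the smuggler: with q = P(X), equating Gate-1's and Gate-2's payoffs gives 11q − 9 = −5q + 3 ⇒ q = 3/4.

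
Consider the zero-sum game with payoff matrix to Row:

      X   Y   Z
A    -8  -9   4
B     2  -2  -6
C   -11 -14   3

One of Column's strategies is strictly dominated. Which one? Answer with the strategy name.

X

Y holds Row's payoff strictly below X in every row: -9 < -8, -2 < 2, -14 < -11.
So X is strictly dominated for Column.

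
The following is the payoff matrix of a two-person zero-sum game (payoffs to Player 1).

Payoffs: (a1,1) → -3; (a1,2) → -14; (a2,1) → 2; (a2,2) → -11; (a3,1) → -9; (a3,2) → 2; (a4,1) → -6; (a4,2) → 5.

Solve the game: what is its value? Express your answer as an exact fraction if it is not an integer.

-7/3

Row minima: a1 → -14, a2 → -11, a3 → -9, a4 → -6; maximin = -6.
Column maxima: 1 → 2, 2 → 5; minimax = 2.
-6 ≠ 2, so there is no saddle point; optimal play is mixed.
a1 is strictly dominated by a2, so Player 1 never plays it.
a3 is strictly dominated by a4, so Player 1 never plays it.
On the remaining 2×2 (a2, a4 vs 1, 2):
Let Player 1 play a2 with probability p. Expected payoff against 1: 2p + (-6)(1−p) = 8p − 6; against 2: (-11)p + 5(1−p) = −16p + 5.
Setting these equal: 8p − 6 = −16p + 5 ⇒ 24p = 11 ⇒ p = 11/24, and the value is (8)·(11/24) − 6 = -7/3.
For Player 2: with q = P(1), equating a2's and a4's payoffs gives 13q − 11 = −11q + 5 ⇒ q = 2/3.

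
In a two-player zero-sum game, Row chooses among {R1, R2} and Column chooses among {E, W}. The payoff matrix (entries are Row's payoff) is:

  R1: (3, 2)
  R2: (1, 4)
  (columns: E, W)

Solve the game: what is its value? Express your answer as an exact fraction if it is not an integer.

5/2

Row minima: R1 → 2, R2 → 1; maximin = 2.
Column maxima: E → 3, W → 4; minimax = 3.
2 ≠ 3, so there is no saddle point; optimal play is mixed.
Let Row play R1 with probability p. Expected payoff against E: 3p + 1(1−p) = 2p + 1; against W: 2p + 4(1−p) = −2p + 4.
Setting these equal: 2p + 1 = −2p + 4 ⇒ 4p = 3 ⇒ p = 3/4, and the value is (2)·(3/4) + 1 = 5/2.
For Column: with q = P(E), equating R1's and R2's payoffs gives q + 2 = −3q + 4 ⇒ q = 1/2.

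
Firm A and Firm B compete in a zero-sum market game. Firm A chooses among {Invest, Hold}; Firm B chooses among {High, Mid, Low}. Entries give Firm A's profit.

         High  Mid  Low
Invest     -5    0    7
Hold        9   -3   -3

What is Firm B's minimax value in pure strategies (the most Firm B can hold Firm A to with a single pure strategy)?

Column maxima: High → 9, Mid → 0, Low → 7.
The smallest of these is 0.

0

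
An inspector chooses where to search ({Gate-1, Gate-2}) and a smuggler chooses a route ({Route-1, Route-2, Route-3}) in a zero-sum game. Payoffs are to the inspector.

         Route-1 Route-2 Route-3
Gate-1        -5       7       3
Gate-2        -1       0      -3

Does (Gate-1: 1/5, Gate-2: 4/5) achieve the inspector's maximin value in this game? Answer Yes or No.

Against Route-1 this mix gives (1/5)·(-5) + (4/5)·(-1) = -9/5.
Against Route-2 this mix gives (1/5)·7 + (4/5)·0 = 7/5.
Against Route-3 this mix gives (1/5)·3 + (4/5)·(-3) = -9/5.
All of the smuggler's active replies (Route-1, Route-3) yield -9/5, and no column does worse for the inspector. The mix makes the smuggler indifferent and guarantees -9/5, so it is optimal.

Yes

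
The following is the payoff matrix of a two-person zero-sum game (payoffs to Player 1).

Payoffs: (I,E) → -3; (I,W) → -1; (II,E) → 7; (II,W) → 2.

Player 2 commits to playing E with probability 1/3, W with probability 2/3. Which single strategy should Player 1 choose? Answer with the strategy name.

II

Expected payoff of I: (1/3)·(-3) + (2/3)·(-1) = -5/3.
Expected payoff of II: (1/3)·7 + (2/3)·2 = 11/3.
The largest is 11/3, so Player 1's best response is II.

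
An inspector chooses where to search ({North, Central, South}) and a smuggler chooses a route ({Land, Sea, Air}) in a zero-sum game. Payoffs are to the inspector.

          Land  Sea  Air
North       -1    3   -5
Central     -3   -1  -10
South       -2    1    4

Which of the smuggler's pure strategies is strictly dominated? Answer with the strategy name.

Land holds the inspector's payoff strictly below Sea in every row: -1 < 3, -3 < -1, -2 < 1.
So Sea is strictly dominated for the smuggler.

Sea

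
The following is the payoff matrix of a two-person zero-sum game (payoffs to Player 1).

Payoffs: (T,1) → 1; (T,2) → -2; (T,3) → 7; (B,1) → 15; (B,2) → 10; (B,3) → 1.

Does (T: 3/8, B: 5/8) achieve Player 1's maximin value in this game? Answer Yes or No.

No

Against 1 this mix gives (3/8)·1 + (5/8)·15 = 39/4.
Against 2 this mix gives (3/8)·(-2) + (5/8)·10 = 11/2.
Against 3 this mix gives (3/8)·7 + (5/8)·1 = 13/4.
Player 2 will play 3, holding Player 1 to 13/4. Shifting weight toward the row that does better against 3 would raise this floor (the equalizing mix achieves 4 against both 3 and 2), so the proposed strategy is not optimal.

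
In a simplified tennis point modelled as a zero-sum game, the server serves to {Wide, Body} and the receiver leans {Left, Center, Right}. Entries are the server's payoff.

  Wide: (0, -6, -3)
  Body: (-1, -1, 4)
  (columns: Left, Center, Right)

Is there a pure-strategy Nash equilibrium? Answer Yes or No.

Row minima: Wide → -6, Body → -1; maximin = -1.
Column maxima: Left → 0, Center → -1, Right → 4; minimax = -1.
maximin = minimax = -1, so a saddle point exists.

Yes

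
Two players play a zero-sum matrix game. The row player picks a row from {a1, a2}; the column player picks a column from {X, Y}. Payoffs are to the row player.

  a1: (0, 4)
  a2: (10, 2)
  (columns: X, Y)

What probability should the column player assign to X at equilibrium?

1/6

Row minima: a1 → 0, a2 → 2; maximin = 2.
Column maxima: X → 10, Y → 4; minimax = 4.
2 ≠ 4, so there is no saddle point; optimal play is mixed.
Let the row player play a1 with probability p. Expected payoff against X: 0p + 10(1−p) = −10p + 10; against Y: 4p + 2(1−p) = 2p + 2.
Setting these equal: −10p + 10 = 2p + 2 ⇒ −12p = -8 ⇒ p = 2/3, and the value is (-10)·(2/3) + 10 = 10/3.
For the column player: with q = P(X), equating a1's and a2's payoffs gives −4q + 4 = 8q + 2 ⇒ q = 1/6.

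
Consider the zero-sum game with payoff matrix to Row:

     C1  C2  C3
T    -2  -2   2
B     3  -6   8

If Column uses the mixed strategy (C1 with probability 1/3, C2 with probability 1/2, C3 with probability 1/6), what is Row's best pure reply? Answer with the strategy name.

Expected payoff of T: (1/3)·(-2) + (1/2)·(-2) + (1/6)·2 = -4/3.
Expected payoff of B: (1/3)·3 + (1/2)·(-6) + (1/6)·8 = -2/3.
The largest is -2/3, so Row's best response is B.

B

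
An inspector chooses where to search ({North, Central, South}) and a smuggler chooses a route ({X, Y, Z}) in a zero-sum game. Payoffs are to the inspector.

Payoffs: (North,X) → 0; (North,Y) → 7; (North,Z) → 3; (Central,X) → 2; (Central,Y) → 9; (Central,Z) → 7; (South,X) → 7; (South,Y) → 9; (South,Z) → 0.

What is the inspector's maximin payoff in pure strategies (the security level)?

Row minima: North → 0, Central → 2, South → 0.
The best of these is 2.

2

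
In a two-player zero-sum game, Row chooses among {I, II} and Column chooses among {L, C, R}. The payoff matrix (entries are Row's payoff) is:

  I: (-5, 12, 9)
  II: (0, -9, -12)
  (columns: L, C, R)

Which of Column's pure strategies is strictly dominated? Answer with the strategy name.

R holds Row's payoff strictly below C in every row: 9 < 12, -12 < -9.
So C is strictly dominated for Column.

C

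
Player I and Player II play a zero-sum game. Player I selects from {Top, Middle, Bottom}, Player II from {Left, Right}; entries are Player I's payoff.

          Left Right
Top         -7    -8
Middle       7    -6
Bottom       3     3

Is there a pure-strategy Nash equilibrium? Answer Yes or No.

Row minima: Top → -8, Middle → -6, Bottom → 3; maximin = 3.
Column maxima: Left → 7, Right → 3; minimax = 3.
maximin = minimax = 3, so a saddle point exists.

Yes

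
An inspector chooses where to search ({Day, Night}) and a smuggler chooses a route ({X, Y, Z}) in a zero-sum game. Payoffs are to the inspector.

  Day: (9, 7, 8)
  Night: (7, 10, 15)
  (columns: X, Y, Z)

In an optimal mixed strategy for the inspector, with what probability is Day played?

Row minima: Day → 7, Night → 7; maximin = 7.
Column maxima: X → 9, Y → 10, Z → 15; minimax = 9.
7 ≠ 9, so there is no saddle point; optimal play is mixed.
Z is strictly dominated by Y (it gives the inspector strictly more in every row), so the smuggler never plays it.
On the remaining 2×2 (Day, Night vs X, Y):
Let the inspector play Day with probability p. Expected payoff against X: 9p + 7(1−p) = 2p + 7; against Y: 7p + 10(1−p) = −3p + 10.
Setting these equal: 2p + 7 = −3p + 10 ⇒ 5p = 3 ⇒ p = 3/5, and the value is (2)·(3/5) + 7 = 41/5.
For the smuggler: with q = P(X), equating Day's and Night's payoffs gives 2q + 7 = −3q + 10 ⇒ q = 3/5.

3/5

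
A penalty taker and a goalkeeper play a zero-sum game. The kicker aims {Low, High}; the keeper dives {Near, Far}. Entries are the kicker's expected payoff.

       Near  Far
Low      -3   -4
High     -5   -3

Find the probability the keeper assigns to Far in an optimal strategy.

Row minima: Low → -4, High → -5; maximin = -4.
Column maxima: Near → -3, Far → -3; minimax = -3.
-4 ≠ -3, so there is no saddle point; optimal play is mixed.
Let the kicker play Low with probability p. Expected payoff against Near: (-3)p + (-5)(1−p) = 2p − 5; against Far: (-4)p + (-3)(1−p) = −p − 3.
Setting these equal: 2p − 5 = −p − 3 ⇒ 3p = 2 ⇒ p = 2/3, and the value is (2)·(2/3) − 5 = -11/3.
For the keeper: with q = P(Near), equating Low's and High's payoffs gives q − 4 = −2q − 3 ⇒ q = 1/3.

2/3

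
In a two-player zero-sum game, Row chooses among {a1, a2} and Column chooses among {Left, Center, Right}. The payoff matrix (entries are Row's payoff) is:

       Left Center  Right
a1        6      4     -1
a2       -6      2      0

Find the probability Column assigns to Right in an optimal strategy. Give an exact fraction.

12/13

Row minima: a1 → -1, a2 → -6; maximin = -1.
Column maxima: Left → 6, Center → 4, Right → 0; minimax = 0.
-1 ≠ 0, so there is no saddle point; optimal play is mixed.
Center is strictly dominated by Right (it gives Row strictly more in every row), so Column never plays it.
On the remaining 2×2 (a1, a2 vs Left, Right):
Let Row play a1 with probability p. Expected payoff against Left: 6p + (-6)(1−p) = 12p − 6; against Right: (-1)p + 0(1−p) = −p.
Setting these equal: 12p − 6 = −p ⇒ 13p = 6 ⇒ p = 6/13, and the value is (12)·(6/13) − 6 = -6/13.
For Column: with q = P(Left), equating a1's and a2's payoffs gives 7q − 1 = −6q ⇒ q = 1/13.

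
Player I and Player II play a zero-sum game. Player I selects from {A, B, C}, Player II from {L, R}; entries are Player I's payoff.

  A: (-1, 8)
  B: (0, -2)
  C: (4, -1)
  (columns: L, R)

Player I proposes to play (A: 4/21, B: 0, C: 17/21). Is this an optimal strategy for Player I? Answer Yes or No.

No

Against L this mix gives (4/21)·(-1) + (17/21)·4 = 64/21.
Against R this mix gives (4/21)·8 + (17/21)·(-1) = 5/7.
Player II will play R, holding Player I to 5/7. Shifting weight toward the row that does better against R would raise this floor (the equalizing mix achieves 31/14 against both R and L), so the proposed strategy is not optimal.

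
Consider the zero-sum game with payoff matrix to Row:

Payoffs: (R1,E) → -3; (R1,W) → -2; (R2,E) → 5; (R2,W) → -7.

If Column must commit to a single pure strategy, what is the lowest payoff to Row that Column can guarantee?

Column maxima: E → 5, W → -2.
The smallest of these is -2.

-2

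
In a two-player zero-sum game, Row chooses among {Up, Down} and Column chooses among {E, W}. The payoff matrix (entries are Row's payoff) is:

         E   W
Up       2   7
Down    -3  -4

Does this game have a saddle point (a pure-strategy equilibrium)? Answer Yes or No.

Row minima: Up → 2, Down → -4; maximin = 2.
Column maxima: E → 2, W → 7; minimax = 2.
maximin = minimax = 2, so a saddle point exists.

Yes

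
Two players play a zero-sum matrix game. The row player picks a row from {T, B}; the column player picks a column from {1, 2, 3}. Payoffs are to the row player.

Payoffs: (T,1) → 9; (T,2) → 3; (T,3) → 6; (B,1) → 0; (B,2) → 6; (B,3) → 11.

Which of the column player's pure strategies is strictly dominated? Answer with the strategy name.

3

2 holds the row player's payoff strictly below 3 in every row: 3 < 6, 6 < 11.
So 3 is strictly dominated for the column player.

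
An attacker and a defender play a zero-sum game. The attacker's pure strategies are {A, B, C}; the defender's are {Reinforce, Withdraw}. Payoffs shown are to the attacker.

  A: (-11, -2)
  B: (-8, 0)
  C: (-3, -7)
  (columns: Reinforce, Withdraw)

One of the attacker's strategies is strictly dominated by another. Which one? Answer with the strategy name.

B gives a strictly higher payoff than A against every column: -8 > -11, 0 > -2.
So A is strictly dominated and the attacker never plays it.

A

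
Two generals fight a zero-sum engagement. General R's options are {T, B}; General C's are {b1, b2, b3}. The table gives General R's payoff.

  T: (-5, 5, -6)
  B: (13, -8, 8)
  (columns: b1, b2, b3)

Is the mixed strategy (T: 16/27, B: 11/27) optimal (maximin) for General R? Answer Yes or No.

Yes

Against b1 this mix gives (16/27)·(-5) + (11/27)·13 = 7/3.
Against b2 this mix gives (16/27)·5 + (11/27)·(-8) = -8/27.
Against b3 this mix gives (16/27)·(-6) + (11/27)·8 = -8/27.
All of General C's active replies (b2, b3) yield -8/27, and no column does worse for General R. The mix makes General C indifferent and guarantees -8/27, so it is optimal.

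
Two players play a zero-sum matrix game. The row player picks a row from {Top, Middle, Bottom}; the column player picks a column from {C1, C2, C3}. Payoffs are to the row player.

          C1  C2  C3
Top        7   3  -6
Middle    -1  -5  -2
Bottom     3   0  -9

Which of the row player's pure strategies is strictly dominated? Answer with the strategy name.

Bottom

Top gives a strictly higher payoff than Bottom against every column: 7 > 3, 3 > 0, -6 > -9.
So Bottom is strictly dominated and the row player never plays it.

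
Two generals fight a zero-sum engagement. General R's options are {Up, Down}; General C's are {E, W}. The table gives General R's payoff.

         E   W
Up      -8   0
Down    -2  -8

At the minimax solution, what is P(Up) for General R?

Row minima: Up → -8, Down → -8; maximin = -8.
Column maxima: E → -2, W → 0; minimax = -2.
-8 ≠ -2, so there is no saddle point; optimal play is mixed.
Let General R play Up with probability p. Expected payoff against E: (-8)p + (-2)(1−p) = −6p − 2; against W: 0p + (-8)(1−p) = 8p − 8.
Setting these equal: −6p − 2 = 8p − 8 ⇒ −14p = -6 ⇒ p = 3/7, and the value is (-6)·(3/7) − 2 = -32/7.
For General C: with q = P(E), equating Up's and Down's payoffs gives −8q = 6q − 8 ⇒ q = 4/7.

3/7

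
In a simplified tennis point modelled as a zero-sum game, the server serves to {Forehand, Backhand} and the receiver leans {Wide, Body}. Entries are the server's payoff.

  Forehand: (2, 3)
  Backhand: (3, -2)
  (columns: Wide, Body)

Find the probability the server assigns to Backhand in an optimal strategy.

1/6

Row minima: Forehand → 2, Backhand → -2; maximin = 2.
Column maxima: Wide → 3, Body → 3; minimax = 3.
2 ≠ 3, so there is no saddle point; optimal play is mixed.
Let the server play Forehand with probability p. Expected payoff against Wide: 2p + 3(1−p) = −p + 3; against Body: 3p + (-2)(1−p) = 5p − 2.
Setting these equal: −p + 3 = 5p − 2 ⇒ −6p = -5 ⇒ p = 5/6, and the value is (-1)·(5/6) + 3 = 13/6.
For the receiver: with q = P(Wide), equating Forehand's and Backhand's payoffs gives −q + 3 = 5q − 2 ⇒ q = 5/6.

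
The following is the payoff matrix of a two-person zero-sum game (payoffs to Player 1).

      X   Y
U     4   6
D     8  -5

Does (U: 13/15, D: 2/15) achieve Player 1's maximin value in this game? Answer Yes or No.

Against X this mix gives (13/15)·4 + (2/15)·8 = 68/15.
Against Y this mix gives (13/15)·6 + (2/15)·(-5) = 68/15.
All of Player 2's active replies (X, Y) yield 68/15, and no column does worse for Player 1. The mix makes Player 2 indifferent and guarantees 68/15, so it is optimal.

Yes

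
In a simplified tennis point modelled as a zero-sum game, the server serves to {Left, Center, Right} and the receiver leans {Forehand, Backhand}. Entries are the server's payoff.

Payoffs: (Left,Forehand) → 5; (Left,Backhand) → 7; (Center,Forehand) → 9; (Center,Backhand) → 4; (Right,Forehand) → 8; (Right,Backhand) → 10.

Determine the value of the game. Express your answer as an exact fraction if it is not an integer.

Row minima: Left → 5, Center → 4, Right → 8; maximin = 8.
Column maxima: Forehand → 9, Backhand → 10; minimax = 9.
8 ≠ 9, so there is no saddle point; optimal play is mixed.
Left is strictly dominated by Right, so the server never plays it.
On the remaining 2×2 (Center, Right vs Forehand, Backhand):
Let the server play Center with probability p. Expected payoff against Forehand: 9p + 8(1−p) = p + 8; against Backhand: 4p + 10(1−p) = −6p + 10.
Setting these equal: p + 8 = −6p + 10 ⇒ 7p = 2 ⇒ p = 2/7, and the value is (1)·(2/7) + 8 = 58/7.
For the receiver: with q = P(Forehand), equating Center's and Right's payoffs gives 5q + 4 = −2q + 10 ⇒ q = 6/7.

58/7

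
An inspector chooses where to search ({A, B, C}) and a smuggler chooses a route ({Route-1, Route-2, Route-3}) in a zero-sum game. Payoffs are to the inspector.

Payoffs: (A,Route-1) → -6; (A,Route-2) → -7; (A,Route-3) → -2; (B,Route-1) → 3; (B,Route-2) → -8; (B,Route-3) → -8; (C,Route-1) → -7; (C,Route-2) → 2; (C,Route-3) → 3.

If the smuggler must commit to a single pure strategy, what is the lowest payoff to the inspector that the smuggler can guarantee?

Column maxima: Route-1 → 3, Route-2 → 2, Route-3 → 3.
The smallest of these is 2.

2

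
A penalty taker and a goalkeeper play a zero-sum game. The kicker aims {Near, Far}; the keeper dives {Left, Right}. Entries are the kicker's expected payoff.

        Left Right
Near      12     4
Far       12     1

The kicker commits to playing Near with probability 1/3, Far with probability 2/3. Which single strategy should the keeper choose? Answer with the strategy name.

Right

If the keeper plays Left, the kicker's expected payoff is (1/3)·12 + (2/3)·12 = 12.
If the keeper plays Right, the kicker's expected payoff is (1/3)·4 + (2/3)·1 = 2.
The keeper minimizes the kicker's payoff; the smallest is 2, so the best response is Right.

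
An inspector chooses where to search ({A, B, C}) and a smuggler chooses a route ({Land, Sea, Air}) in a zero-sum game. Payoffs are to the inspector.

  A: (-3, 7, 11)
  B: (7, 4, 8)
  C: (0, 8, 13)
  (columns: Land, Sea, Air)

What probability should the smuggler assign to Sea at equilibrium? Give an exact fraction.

7/11

Row minima: A → -3, B → 4, C → 0; maximin = 4.
Column maxima: Land → 7, Sea → 8, Air → 13; minimax = 7.
4 ≠ 7, so there is no saddle point; optimal play is mixed.
A is strictly dominated by C, so the inspector never plays it.
Air is strictly dominated by Land (it gives the inspector strictly more in every row), so the smuggler never plays it.
On the remaining 2×2 (B, C vs Land, Sea):
Let the inspector play B with probability p. Expected payoff against Land: 7p + 0(1−p) = 7p; against Sea: 4p + 8(1−p) = −4p + 8.
Setting these equal: 7p = −4p + 8 ⇒ 11p = 8 ⇒ p = 8/11, and the value is (7)·(8/11) = 56/11.
For the smuggler: with q = P(Land), equating B's and C's payoffs gives 3q + 4 = −8q + 8 ⇒ q = 4/11.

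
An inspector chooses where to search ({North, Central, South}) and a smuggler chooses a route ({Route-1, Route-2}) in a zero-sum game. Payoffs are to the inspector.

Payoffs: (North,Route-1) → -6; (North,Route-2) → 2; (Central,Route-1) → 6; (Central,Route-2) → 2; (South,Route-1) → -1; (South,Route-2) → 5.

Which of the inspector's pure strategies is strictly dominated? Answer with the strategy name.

North

South gives a strictly higher payoff than North against every column: -1 > -6, 5 > 2.
So North is strictly dominated and the inspector never plays it.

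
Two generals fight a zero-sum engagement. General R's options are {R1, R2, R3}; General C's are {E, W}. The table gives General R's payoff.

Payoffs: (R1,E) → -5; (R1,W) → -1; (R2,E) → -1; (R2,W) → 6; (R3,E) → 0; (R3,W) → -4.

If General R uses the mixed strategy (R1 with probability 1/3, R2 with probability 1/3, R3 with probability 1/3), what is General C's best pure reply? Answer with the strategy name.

If General C plays E, General R's expected payoff is (1/3)·(-5) + (1/3)·(-1) + (1/3)·0 = -2.
If General C plays W, General R's expected payoff is (1/3)·(-1) + (1/3)·6 + (1/3)·(-4) = 1/3.
General C minimizes General R's payoff; the smallest is -2, so the best response is E.

E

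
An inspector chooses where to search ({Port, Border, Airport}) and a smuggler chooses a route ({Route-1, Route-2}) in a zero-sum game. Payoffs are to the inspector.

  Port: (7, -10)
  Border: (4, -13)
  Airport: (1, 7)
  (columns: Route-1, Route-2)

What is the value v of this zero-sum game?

Row minima: Port → -10, Border → -13, Airport → 1; maximin = 1.
Column maxima: Route-1 → 7, Route-2 → 7; minimax = 7.
1 ≠ 7, so there is no saddle point; optimal play is mixed.
Border is strictly dominated by Port, so the inspector never plays it.
On the remaining 2×2 (Port, Airport vs Route-1, Route-2):
Let the inspector play Port with probability p. Expected payoff against Route-1: 7p + 1(1−p) = 6p + 1; against Route-2: (-10)p + 7(1−p) = −17p + 7.
Setting these equal: 6p + 1 = −17p + 7 ⇒ 23p = 6 ⇒ p = 6/23, and the value is (6)·(6/23) + 1 = 59/23.
For the smuggler: with q = P(Route-1), equating Port's and Airport's payoffs gives 17q − 10 = −6q + 7 ⇒ q = 17/23.

59/23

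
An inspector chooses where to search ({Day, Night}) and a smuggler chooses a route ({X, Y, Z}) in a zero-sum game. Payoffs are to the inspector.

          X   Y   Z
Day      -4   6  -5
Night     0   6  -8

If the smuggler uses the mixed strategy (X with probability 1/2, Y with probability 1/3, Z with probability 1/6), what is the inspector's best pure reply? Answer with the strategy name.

Expected payoff of Day: (1/2)·(-4) + (1/3)·6 + (1/6)·(-5) = -5/6.
Expected payoff of Night: (1/2)·0 + (1/3)·6 + (1/6)·(-8) = 2/3.
The largest is 2/3, so the inspector's best response is Night.

Night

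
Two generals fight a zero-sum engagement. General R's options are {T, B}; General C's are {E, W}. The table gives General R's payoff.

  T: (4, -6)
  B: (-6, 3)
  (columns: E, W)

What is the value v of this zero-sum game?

Row minima: T → -6, B → -6; maximin = -6.
Column maxima: E → 4, W → 3; minimax = 3.
-6 ≠ 3, so there is no saddle point; optimal play is mixed.
Let General R play T with probability p. Expected payoff against E: 4p + (-6)(1−p) = 10p − 6; against W: (-6)p + 3(1−p) = −9p + 3.
Setting these equal: 10p − 6 = −9p + 3 ⇒ 19p = 9 ⇒ p = 9/19, and the value is (10)·(9/19) − 6 = -24/19.
For General C: with q = P(E), equating T's and B's payoffs gives 10q − 6 = −9q + 3 ⇒ q = 9/19.

-24/19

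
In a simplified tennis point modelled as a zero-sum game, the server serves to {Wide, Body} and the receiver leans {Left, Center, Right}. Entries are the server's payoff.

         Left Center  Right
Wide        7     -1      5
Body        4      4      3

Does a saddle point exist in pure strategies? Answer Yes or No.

Row minima: Wide → -1, Body → 3; maximin = 3.
Column maxima: Left → 7, Center → 4, Right → 5; minimax = 4.
3 ≠ 4, so no pure-strategy equilibrium exists.

No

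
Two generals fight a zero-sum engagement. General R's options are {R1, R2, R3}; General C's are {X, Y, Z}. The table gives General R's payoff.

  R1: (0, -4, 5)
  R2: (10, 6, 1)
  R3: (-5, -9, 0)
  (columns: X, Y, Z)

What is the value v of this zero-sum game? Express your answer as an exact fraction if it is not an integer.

Row minima: R1 → -4, R2 → 1, R3 → -9; maximin = 1.
Column maxima: X → 10, Y → 6, Z → 5; minimax = 5.
1 ≠ 5, so there is no saddle point; optimal play is mixed.
R3 is strictly dominated by R1, so General R never plays it.
X is strictly dominated by Y (it gives General R strictly more in every row), so General C never plays it.
On the remaining 2×2 (R1, R2 vs Y, Z):
Let General R play R1 with probability p. Expected payoff against Y: (-4)p + 6(1−p) = −10p + 6; against Z: 5p + 1(1−p) = 4p + 1.
Setting these equal: −10p + 6 = 4p + 1 ⇒ −14p = -5 ⇒ p = 5/14, and the value is (-10)·(5/14) + 6 = 17/7.
For General C: with q = P(Y), equating R1's and R2's payoffs gives −9q + 5 = 5q + 1 ⇒ q = 2/7.

17/7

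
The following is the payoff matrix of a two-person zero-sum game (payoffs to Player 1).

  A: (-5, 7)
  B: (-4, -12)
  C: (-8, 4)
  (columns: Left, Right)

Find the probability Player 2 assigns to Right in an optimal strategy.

1/20

Row minima: A → -5, B → -12, C → -8; maximin = -5.
Column maxima: Left → -4, Right → 7; minimax = -4.
-5 ≠ -4, so there is no saddle point; optimal play is mixed.
C is strictly dominated by A, so Player 1 never plays it.
On the remaining 2×2 (A, B vs Left, Right):
Let Player 1 play A with probability p. Expected payoff against Left: (-5)p + (-4)(1−p) = −p − 4; against Right: 7p + (-12)(1−p) = 19p − 12.
Setting these equal: −p − 4 = 19p − 12 ⇒ −20p = -8 ⇒ p = 2/5, and the value is (-1)·(2/5) − 4 = -22/5.
For Player 2: with q = P(Left), equating A's and B's payoffs gives −12q + 7 = 8q − 12 ⇒ q = 19/20.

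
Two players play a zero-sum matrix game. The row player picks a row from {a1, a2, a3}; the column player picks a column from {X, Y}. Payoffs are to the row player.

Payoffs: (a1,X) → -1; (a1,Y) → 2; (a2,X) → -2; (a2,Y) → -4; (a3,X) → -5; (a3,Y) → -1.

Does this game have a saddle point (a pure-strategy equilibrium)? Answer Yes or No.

Yes

Row minima: a1 → -1, a2 → -4, a3 → -5; maximin = -1.
Column maxima: X → -1, Y → 2; minimax = -1.
maximin = minimax = -1, so a saddle point exists.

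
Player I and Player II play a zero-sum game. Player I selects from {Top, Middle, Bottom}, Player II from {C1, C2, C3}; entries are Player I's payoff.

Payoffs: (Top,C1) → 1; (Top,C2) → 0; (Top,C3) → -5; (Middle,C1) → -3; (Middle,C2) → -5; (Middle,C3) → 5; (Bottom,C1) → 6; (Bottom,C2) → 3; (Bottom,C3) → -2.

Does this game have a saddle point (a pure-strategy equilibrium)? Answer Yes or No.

Row minima: Top → -5, Middle → -5, Bottom → -2; maximin = -2.
Column maxima: C1 → 6, C2 → 3, C3 → 5; minimax = 3.
-2 ≠ 3, so no pure-strategy equilibrium exists.

No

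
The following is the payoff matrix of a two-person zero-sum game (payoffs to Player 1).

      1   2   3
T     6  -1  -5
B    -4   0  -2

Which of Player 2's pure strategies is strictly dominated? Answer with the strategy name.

2

3 holds Player 1's payoff strictly below 2 in every row: -5 < -1, -2 < 0.
So 2 is strictly dominated for Player 2.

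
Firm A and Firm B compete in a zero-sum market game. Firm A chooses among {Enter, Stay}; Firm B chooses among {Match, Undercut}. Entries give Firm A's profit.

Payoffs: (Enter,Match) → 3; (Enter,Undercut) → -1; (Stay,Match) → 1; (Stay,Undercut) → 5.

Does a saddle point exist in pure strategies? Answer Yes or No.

Row minima: Enter → -1, Stay → 1; maximin = 1.
Column maxima: Match → 3, Undercut → 5; minimax = 3.
1 ≠ 3, so no pure-strategy equilibrium exists.

No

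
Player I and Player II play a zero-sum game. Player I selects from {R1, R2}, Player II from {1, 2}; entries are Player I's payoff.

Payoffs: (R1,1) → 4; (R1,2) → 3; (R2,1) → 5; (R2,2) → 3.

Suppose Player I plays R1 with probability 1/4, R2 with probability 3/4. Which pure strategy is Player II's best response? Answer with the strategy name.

If Player II plays 1, Player I's expected payoff is (1/4)·4 + (3/4)·5 = 19/4.
If Player II plays 2, Player I's expected payoff is (1/4)·3 + (3/4)·3 = 3.
Player II minimizes Player I's payoff; the smallest is 3, so the best response is 2.

2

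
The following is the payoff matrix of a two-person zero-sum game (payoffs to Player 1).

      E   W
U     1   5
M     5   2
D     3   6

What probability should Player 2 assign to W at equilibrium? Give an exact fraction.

Row minima: U → 1, M → 2, D → 3; maximin = 3.
Column maxima: E → 5, W → 6; minimax = 5.
3 ≠ 5, so there is no saddle point; optimal play is mixed.
U is strictly dominated by D, so Player 1 never plays it.
On the remaining 2×2 (M, D vs E, W):
Let Player 1 play M with probability p. Expected payoff against E: 5p + 3(1−p) = 2p + 3; against W: 2p + 6(1−p) = −4p + 6.
Setting these equal: 2p + 3 = −4p + 6 ⇒ 6p = 3 ⇒ p = 1/2, and the value is (2)·(1/2) + 3 = 4.
For Player 2: with q = P(E), equating M's and D's payoffs gives 3q + 2 = −3q + 6 ⇒ q = 2/3.

1/3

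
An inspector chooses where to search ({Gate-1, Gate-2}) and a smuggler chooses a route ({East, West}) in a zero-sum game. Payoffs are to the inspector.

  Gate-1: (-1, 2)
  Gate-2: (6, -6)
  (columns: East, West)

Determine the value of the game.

2/5

Row minima: Gate-1 → -1, Gate-2 → -6; maximin = -1.
Column maxima: East → 6, West → 2; minimax = 2.
-1 ≠ 2, so there is no saddle point; optimal play is mixed.
Let the inspector play Gate-1 with probability p. Expected payoff against East: (-1)p + 6(1−p) = −7p + 6; against West: 2p + (-6)(1−p) = 8p − 6.
Setting these equal: −7p + 6 = 8p − 6 ⇒ −15p = -12 ⇒ p = 4/5, and the value is (-7)·(4/5) + 6 = 2/5.
For the smuggler: with q = P(East), equating Gate-1's and Gate-2's payoffs gives −3q + 2 = 12q − 6 ⇒ q = 8/15.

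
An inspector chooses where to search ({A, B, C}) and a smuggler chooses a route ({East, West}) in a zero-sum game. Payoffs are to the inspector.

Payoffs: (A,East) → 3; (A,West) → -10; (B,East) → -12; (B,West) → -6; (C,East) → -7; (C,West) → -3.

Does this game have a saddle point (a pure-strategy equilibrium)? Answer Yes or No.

No

Row minima: A → -10, B → -12, C → -7; maximin = -7.
Column maxima: East → 3, West → -3; minimax = -3.
-7 ≠ -3, so no pure-strategy equilibrium exists.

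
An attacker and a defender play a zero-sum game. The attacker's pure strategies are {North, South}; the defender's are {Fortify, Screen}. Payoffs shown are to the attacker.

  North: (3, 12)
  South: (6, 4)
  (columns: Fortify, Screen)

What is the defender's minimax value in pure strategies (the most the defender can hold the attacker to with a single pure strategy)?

Column maxima: Fortify → 6, Screen → 12.
The smallest of these is 6.

6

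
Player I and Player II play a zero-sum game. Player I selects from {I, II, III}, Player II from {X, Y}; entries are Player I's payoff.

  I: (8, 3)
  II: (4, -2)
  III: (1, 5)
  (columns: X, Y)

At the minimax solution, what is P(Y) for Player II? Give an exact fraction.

7/9

Row minima: I → 3, II → -2, III → 1; maximin = 3.
Column maxima: X → 8, Y → 5; minimax = 5.
3 ≠ 5, so there is no saddle point; optimal play is mixed.
II is strictly dominated by I, so Player I never plays it.
On the remaining 2×2 (I, III vs X, Y):
Let Player I play I with probability p. Expected payoff against X: 8p + 1(1−p) = 7p + 1; against Y: 3p + 5(1−p) = −2p + 5.
Setting these equal: 7p + 1 = −2p + 5 ⇒ 9p = 4 ⇒ p = 4/9, and the value is (7)·(4/9) + 1 = 37/9.
For Player II: with q = P(X), equating I's and III's payoffs gives 5q + 3 = −4q + 5 ⇒ q = 2/9.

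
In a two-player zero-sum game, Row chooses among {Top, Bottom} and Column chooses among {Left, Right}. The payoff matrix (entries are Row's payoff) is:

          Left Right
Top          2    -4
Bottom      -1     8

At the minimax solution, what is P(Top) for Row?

3/5

Row minima: Top → -4, Bottom → -1; maximin = -1.
Column maxima: Left → 2, Right → 8; minimax = 2.
-1 ≠ 2, so there is no saddle point; optimal play is mixed.
Let Row play Top with probability p. Expected payoff against Left: 2p + (-1)(1−p) = 3p − 1; against Right: (-4)p + 8(1−p) = −12p + 8.
Setting these equal: 3p − 1 = −12p + 8 ⇒ 15p = 9 ⇒ p = 3/5, and the value is (3)·(3/5) − 1 = 4/5.
For Column: with q = P(Left), equating Top's and Bottom's payoffs gives 6q − 4 = −9q + 8 ⇒ q = 4/5.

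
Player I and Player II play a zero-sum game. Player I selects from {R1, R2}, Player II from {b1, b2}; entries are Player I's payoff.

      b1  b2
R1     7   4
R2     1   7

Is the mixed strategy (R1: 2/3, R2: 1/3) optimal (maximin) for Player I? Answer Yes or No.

Yes

Against b1 this mix gives (2/3)·7 + (1/3)·1 = 5.
Against b2 this mix gives (2/3)·4 + (1/3)·7 = 5.
All of Player II's active replies (b1, b2) yield 5, and no column does worse for Player I. The mix makes Player II indifferent and guarantees 5, so it is optimal.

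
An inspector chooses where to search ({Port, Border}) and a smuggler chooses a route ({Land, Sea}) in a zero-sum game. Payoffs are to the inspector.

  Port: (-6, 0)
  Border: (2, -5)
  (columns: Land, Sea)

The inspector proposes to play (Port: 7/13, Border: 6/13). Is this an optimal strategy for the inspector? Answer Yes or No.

Yes

Against Land this mix gives (7/13)·(-6) + (6/13)·2 = -30/13.
Against Sea this mix gives (7/13)·0 + (6/13)·(-5) = -30/13.
All of the smuggler's active replies (Land, Sea) yield -30/13, and no column does worse for the inspector. The mix makes the smuggler indifferent and guarantees -30/13, so it is optimal.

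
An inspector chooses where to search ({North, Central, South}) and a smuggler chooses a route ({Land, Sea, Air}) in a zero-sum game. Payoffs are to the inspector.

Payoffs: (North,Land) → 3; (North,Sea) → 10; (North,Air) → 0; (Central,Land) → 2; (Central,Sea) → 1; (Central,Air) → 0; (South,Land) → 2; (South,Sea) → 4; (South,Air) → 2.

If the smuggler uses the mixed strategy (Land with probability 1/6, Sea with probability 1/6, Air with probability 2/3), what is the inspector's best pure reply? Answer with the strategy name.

Expected payoff of North: (1/6)·3 + (1/6)·10 + (2/3)·0 = 13/6.
Expected payoff of Central: (1/6)·2 + (1/6)·1 + (2/3)·0 = 1/2.
Expected payoff of South: (1/6)·2 + (1/6)·4 + (2/3)·2 = 7/3.
The largest is 7/3, so the inspector's best response is South.

South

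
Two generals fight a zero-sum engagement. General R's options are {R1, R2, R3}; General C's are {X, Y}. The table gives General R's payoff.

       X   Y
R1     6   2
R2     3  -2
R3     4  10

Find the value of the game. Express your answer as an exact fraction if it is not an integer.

Row minima: R1 → 2, R2 → -2, R3 → 4; maximin = 4.
Column maxima: X → 6, Y → 10; minimax = 6.
4 ≠ 6, so there is no saddle point; optimal play is mixed.
R2 is strictly dominated by R1, so General R never plays it.
On the remaining 2×2 (R1, R3 vs X, Y):
Let General R play R1 with probability p. Expected payoff against X: 6p + 4(1−p) = 2p + 4; against Y: 2p + 10(1−p) = −8p + 10.
Setting these equal: 2p + 4 = −8p + 10 ⇒ 10p = 6 ⇒ p = 3/5, and the value is (2)·(3/5) + 4 = 26/5.
For General C: with q = P(X), equating R1's and R3's payoffs gives 4q + 2 = −6q + 10 ⇒ q = 4/5.

26/5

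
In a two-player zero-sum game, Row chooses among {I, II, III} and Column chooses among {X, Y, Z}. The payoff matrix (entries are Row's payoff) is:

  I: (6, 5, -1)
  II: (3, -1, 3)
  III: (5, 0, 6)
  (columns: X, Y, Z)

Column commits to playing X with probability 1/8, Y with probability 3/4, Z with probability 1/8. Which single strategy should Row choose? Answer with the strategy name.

I

Expected payoff of I: (1/8)·6 + (3/4)·5 + (1/8)·(-1) = 35/8.
Expected payoff of II: (1/8)·3 + (3/4)·(-1) + (1/8)·3 = 0.
Expected payoff of III: (1/8)·5 + (3/4)·0 + (1/8)·6 = 11/8.
The largest is 35/8, so Row's best response is I.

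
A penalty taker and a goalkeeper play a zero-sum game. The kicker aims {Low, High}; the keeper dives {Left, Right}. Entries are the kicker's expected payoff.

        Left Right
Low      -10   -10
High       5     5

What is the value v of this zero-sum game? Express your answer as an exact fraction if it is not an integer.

5

Row minima: Low → -10, High → 5; maximin = 5.
Column maxima: Left → 5, Right → 5; minimax = 5.
Since maximin = minimax = 5, there is a saddle point and the value is 5.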